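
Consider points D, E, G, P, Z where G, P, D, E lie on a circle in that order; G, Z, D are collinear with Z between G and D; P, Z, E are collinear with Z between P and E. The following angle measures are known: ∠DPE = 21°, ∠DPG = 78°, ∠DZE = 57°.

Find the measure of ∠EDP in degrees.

1. ∠DGE = 21°  [same arc DE]
2. ∠DEG = 102°  [cyclic GPDE, opposite ∠P+∠E]
3. ∠EDG = 57°  [△GDE]
4. ∠DEP = 66°  [△DZE]
5. ∠EDP = 93°  [△PDE]

∠EDP = 93°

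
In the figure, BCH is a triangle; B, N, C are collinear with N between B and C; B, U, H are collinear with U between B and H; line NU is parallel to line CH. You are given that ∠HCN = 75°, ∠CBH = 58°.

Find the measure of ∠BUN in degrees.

1. ∠BCH = 75°  [N on ray CB]
2. ∠BHC = 47°  [△BCH]
3. ∠BUN = 47°  [NU∥CH, corresponding at U]

∠BUN = 47°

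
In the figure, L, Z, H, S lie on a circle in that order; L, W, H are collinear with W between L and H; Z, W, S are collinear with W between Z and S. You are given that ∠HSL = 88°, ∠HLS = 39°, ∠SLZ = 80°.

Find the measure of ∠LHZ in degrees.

1. ∠LHS = 53°  [△LHS]
2. ∠LZS = 53°  [same arc LS]
3. ∠LSZ = 47°  [△LZS]
4. ∠LHZ = 47°  [same arc LZ]

∠LHZ = 47°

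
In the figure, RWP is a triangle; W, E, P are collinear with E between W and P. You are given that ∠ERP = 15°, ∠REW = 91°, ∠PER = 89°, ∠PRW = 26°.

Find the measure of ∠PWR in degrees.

1. ∠EPR = 76°  [△REP]
2. ∠RPW = 76°  [E on ray PW]
3. ∠PWR = 78°  [△RWP]

∠PWR = 78°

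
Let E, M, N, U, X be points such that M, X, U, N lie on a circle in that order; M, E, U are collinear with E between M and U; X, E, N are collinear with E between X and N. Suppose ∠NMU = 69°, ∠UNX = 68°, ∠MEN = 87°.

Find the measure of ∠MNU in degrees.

1. ∠NXU = 69°  [same arc UN]
2. ∠UMX = 68°  [same arc XU]
3. ∠UEX = 87°  [vertical angles at E]
4. ∠MUX = 24°  [△XEU]
5. ∠MXU = 88°  [△MXU]
6. ∠MNU = 92°  [cyclic MXUN, opposite ∠X+∠N]

∠MNU = 92°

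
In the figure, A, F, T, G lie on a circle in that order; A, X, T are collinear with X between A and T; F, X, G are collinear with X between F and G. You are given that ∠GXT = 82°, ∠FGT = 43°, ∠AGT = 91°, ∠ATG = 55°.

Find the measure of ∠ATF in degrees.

∠ATF = 48°

1. ∠FAT = 43°  [same arc FT]
2. ∠AFT = 89°  [cyclic AFTG, opposite ∠F+∠G]
3. ∠ATF = 48°  [△AFT]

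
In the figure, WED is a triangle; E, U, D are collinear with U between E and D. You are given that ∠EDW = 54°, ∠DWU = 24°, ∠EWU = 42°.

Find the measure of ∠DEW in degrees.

1. ∠UDW = 54°  [U on ray DE]
2. ∠DUW = 102°  [△WUD]
3. ∠EUW = 78°  [linear pair at U on ED]
4. ∠UEW = 60°  [△WEU]
5. ∠DEW = 60°  [U on ray ED]

∠DEW = 60°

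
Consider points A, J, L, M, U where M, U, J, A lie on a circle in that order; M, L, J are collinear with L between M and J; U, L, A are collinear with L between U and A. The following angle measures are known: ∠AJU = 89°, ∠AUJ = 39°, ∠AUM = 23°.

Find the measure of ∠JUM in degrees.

1. ∠AMU = 91°  [cyclic MUJA, opposite ∠M+∠J]
2. ∠JAU = 52°  [△UJA]
3. ∠MAU = 66°  [△MUA]
4. ∠JMU = 52°  [same arc UJ]
5. ∠MJU = 66°  [same arc MU]
6. ∠JUM = 62°  [△MUJ]

∠JUM = 62°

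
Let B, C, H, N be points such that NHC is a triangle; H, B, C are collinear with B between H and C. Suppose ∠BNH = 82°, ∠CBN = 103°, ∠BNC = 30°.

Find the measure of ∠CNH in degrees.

∠CNH = 112°

1. ∠BCN = 47°  [△NBC]
2. ∠HBN = 77°  [linear pair at B on HC]
3. ∠HCN = 47°  [B on ray CH]
4. ∠BHN = 21°  [△NHB]
5. ∠CHN = 21°  [B on ray HC]
6. ∠CNH = 112°  [△NHC]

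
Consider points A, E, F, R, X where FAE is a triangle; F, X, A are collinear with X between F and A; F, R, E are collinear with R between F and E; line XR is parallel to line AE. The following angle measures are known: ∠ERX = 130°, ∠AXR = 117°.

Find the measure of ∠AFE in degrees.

1. ∠FRX = 50°  [linear pair at R on FE]
2. ∠FXR = 63°  [linear pair at X on FA]
3. ∠RFX = 67°  [△FXR]
4. ∠AFE = 67°  [X on FA, R on FE]

∠AFE = 67°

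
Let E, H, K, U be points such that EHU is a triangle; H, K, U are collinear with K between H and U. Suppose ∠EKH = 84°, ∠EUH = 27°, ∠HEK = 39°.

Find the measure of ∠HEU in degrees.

∠HEU = 96°

1. ∠EHK = 57°  [△EHK]
2. ∠EHU = 57°  [K on ray HU]
3. ∠HEU = 96°  [△EHU]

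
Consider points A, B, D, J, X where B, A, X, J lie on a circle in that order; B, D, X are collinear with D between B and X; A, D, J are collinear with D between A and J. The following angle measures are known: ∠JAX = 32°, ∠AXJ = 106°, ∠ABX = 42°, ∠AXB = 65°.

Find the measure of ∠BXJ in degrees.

∠BXJ = 41°

1. ∠ABJ = 74°  [cyclic BAXJ, opposite ∠B+∠X]
2. ∠AJB = 65°  [same arc BA]
3. ∠BAJ = 41°  [△BAJ]
4. ∠BXJ = 41°  [same arc BJ]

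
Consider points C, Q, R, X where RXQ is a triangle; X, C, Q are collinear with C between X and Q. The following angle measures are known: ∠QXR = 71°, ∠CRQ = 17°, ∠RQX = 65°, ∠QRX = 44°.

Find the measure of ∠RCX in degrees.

∠RCX = 82°

1. ∠CQR = 65°  [C on ray QX]
2. ∠QCR = 98°  [△RCQ]
3. ∠RCX = 82°  [linear pair at C on XQ]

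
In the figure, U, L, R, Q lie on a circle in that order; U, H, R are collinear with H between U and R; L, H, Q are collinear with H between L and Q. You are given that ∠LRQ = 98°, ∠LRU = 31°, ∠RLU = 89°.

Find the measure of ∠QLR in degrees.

∠QLR = 22°

1. ∠LUR = 60°  [△ULR]
2. ∠LQR = 60°  [same arc LR]
3. ∠QLR = 22°  [△LRQ]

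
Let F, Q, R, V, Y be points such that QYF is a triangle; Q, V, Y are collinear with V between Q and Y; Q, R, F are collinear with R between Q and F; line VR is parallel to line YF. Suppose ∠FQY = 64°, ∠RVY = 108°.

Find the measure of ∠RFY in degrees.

∠RFY = 44°

1. ∠RQV = 64°  [V on QY, R on QF]
2. ∠QVR = 72°  [linear pair at V on QY]
3. ∠QRV = 44°  [△QVR]
4. ∠FRV = 136°  [linear pair at R on QF]
5. ∠RFY = 44°  [VR∥YF, co-interior at F–R]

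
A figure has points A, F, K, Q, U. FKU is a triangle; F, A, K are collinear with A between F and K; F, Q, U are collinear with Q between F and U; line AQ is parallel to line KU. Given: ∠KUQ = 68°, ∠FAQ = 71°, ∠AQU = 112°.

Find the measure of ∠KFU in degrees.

1. ∠FUK = 68°  [Q on ray UF]
2. ∠FKU = 71°  [AQ∥KU, corresponding at A]
3. ∠KFU = 41°  [△FKU]

∠KFU = 41°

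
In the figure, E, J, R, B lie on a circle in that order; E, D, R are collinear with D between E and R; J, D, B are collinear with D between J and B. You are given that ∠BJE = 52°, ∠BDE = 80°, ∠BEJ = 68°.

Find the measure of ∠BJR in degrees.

∠BJR = 40°

1. ∠EBJ = 60°  [△EJB]
2. ∠JDR = 80°  [vertical angles at D]
3. ∠ERJ = 60°  [same arc EJ]
4. ∠BJR = 40°  [△JDR]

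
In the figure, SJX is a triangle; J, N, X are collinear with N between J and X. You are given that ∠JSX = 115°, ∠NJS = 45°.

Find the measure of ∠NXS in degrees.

∠NXS = 20°

1. ∠SJX = 45°  [N on ray JX]
2. ∠JXS = 20°  [△SJX]
3. ∠NXS = 20°  [N on ray XJ]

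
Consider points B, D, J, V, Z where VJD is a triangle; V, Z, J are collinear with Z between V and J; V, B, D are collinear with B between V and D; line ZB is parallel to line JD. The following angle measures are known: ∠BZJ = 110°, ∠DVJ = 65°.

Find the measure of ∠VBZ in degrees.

1. ∠BZV = 70°  [linear pair at Z on VJ]
2. ∠BVZ = 65°  [Z on VJ, B on VD]
3. ∠VBZ = 45°  [△VZB]

∠VBZ = 45°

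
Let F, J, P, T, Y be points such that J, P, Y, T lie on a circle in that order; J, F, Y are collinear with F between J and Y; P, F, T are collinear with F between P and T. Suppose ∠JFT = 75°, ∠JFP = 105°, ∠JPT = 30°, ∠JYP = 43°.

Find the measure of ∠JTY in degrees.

1. ∠PJY = 45°  [△JFP]
2. ∠JPY = 92°  [△JPY]
3. ∠JTY = 88°  [cyclic JPYT, opposite ∠P+∠T]

∠JTY = 88°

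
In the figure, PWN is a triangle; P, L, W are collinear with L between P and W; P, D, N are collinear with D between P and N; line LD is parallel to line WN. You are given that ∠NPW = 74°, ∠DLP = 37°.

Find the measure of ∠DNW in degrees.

∠DNW = 69°

1. ∠DPL = 74°  [L on PW, D on PN]
2. ∠LDP = 69°  [△PLD]
3. ∠LDN = 111°  [linear pair at D on PN]
4. ∠DNW = 69°  [LD∥WN, co-interior at N–D]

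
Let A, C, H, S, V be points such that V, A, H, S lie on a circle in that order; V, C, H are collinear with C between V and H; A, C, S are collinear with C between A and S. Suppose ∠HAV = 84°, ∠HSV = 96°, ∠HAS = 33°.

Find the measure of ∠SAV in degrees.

∠SAV = 51°

1. ∠HVS = 33°  [same arc HS]
2. ∠SHV = 51°  [△VHS]
3. ∠SAV = 51°  [same arc VS]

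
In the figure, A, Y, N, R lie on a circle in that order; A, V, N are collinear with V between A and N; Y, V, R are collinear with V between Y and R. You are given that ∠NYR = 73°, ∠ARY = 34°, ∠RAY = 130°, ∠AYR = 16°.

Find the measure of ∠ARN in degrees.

∠ARN = 91°

1. ∠NAR = 73°  [same arc NR]
2. ∠ANR = 16°  [same arc AR]
3. ∠ARN = 91°  [△ANR]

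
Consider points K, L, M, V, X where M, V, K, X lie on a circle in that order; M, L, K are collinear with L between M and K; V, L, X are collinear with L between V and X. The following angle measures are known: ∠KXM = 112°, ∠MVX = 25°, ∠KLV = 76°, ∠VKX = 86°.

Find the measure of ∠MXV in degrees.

1. ∠MKX = 25°  [same arc MX]
2. ∠MLX = 76°  [vertical angles at L]
3. ∠KMX = 43°  [△MKX]
4. ∠MXV = 61°  [△MLX]

∠MXV = 61°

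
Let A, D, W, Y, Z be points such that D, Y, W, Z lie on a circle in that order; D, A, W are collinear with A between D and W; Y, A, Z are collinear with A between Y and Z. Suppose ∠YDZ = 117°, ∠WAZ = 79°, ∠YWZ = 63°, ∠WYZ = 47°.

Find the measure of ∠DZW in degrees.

∠DZW = 102°

1. ∠WZY = 70°  [△YWZ]
2. ∠WDZ = 47°  [same arc WZ]
3. ∠DWZ = 31°  [△WAZ]
4. ∠DZW = 102°  [△DWZ]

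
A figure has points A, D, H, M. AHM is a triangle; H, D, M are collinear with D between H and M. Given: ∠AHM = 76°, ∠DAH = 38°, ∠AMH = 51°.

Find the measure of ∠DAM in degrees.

1. ∠AHD = 76°  [D on ray HM]
2. ∠ADH = 66°  [△AHD]
3. ∠AMD = 51°  [D on ray MH]
4. ∠ADM = 114°  [linear pair at D on HM]
5. ∠DAM = 15°  [△ADM]

∠DAM = 15°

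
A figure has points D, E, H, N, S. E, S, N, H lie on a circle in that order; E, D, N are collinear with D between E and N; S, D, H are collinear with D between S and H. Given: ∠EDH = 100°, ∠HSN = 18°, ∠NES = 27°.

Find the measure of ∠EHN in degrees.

1. ∠HDN = 80°  [linear pair at D on EN]
2. ∠HEN = 18°  [same arc NH]
3. ∠NHS = 27°  [same arc SN]
4. ∠ENH = 73°  [△NDH]
5. ∠EHN = 89°  [△ENH]

∠EHN = 89°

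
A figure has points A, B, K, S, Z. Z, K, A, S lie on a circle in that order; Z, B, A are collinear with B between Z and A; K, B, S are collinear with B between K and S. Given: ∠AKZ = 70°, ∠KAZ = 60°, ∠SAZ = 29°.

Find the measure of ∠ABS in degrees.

∠ABS = 101°

1. ∠AZK = 50°  [△ZKA]
2. ∠ASK = 50°  [same arc KA]
3. ∠ABS = 101°  [△ABS]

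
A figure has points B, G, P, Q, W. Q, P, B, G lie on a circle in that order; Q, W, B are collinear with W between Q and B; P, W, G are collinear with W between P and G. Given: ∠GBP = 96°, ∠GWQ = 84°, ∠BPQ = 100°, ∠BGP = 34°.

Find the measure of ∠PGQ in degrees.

∠PGQ = 46°

1. ∠BPG = 50°  [△PBG]
2. ∠BQG = 50°  [same arc BG]
3. ∠PGQ = 46°  [△QWG]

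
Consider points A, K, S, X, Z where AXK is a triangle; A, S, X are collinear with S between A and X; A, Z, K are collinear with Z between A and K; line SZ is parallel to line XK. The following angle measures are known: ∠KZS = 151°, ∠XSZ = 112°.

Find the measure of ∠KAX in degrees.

∠KAX = 83°

1. ∠AZS = 29°  [linear pair at Z on AK]
2. ∠ASZ = 68°  [linear pair at S on AX]
3. ∠SAZ = 83°  [△ASZ]
4. ∠KAX = 83°  [S on AX, Z on AK]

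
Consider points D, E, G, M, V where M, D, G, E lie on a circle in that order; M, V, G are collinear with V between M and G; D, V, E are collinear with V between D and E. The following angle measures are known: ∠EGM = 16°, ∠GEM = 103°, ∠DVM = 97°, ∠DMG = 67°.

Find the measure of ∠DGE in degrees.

∠DGE = 52°

1. ∠EMG = 61°  [△MGE]
2. ∠DEG = 67°  [same arc DG]
3. ∠EDG = 61°  [same arc GE]
4. ∠DGE = 52°  [△DGE]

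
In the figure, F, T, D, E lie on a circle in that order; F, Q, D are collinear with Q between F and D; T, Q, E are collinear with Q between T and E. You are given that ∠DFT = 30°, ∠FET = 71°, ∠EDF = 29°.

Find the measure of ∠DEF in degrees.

∠DEF = 101°

1. ∠FDT = 71°  [same arc FT]
2. ∠DTF = 79°  [△FTD]
3. ∠DEF = 101°  [cyclic FTDE, opposite ∠T+∠E]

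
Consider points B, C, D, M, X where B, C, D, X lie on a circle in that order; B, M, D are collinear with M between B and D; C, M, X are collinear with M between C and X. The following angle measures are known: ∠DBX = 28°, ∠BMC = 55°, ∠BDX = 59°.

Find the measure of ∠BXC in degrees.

∠BXC = 27°

1. ∠DCX = 28°  [same arc DX]
2. ∠CMD = 125°  [linear pair at M on BD]
3. ∠BDC = 27°  [△CMD]
4. ∠BXC = 27°  [same arc BC]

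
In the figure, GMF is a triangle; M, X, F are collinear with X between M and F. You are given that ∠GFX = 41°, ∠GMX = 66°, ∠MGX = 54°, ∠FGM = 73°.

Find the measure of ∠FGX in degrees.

1. ∠GXM = 60°  [△GMX]
2. ∠FXG = 120°  [linear pair at X on MF]
3. ∠FGX = 19°  [△GXF]

∠FGX = 19°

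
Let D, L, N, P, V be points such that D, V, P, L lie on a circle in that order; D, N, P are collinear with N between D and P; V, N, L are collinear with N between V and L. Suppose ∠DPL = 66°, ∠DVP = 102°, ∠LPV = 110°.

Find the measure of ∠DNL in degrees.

∠DNL = 100°

1. ∠DVL = 66°  [same arc DL]
2. ∠DLP = 78°  [cyclic DVPL, opposite ∠V+∠L]
3. ∠LDV = 70°  [cyclic DVPL, opposite ∠D+∠P]
4. ∠DLV = 44°  [△DVL]
5. ∠LDP = 36°  [△DPL]
6. ∠DNL = 100°  [△DNL]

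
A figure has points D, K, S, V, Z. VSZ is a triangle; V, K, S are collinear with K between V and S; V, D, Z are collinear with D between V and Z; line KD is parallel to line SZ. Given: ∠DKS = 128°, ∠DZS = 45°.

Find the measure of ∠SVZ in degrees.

1. ∠DKV = 52°  [linear pair at K on VS]
2. ∠SZV = 45°  [D on ray ZV]
3. ∠VSZ = 52°  [KD∥SZ, corresponding at K]
4. ∠SVZ = 83°  [△VSZ]

∠SVZ = 83°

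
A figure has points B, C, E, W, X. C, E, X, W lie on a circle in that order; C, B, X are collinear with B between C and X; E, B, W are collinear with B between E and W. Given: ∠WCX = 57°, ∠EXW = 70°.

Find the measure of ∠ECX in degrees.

1. ∠WEX = 57°  [same arc XW]
2. ∠EWX = 53°  [△EXW]
3. ∠ECX = 53°  [same arc EX]

∠ECX = 53°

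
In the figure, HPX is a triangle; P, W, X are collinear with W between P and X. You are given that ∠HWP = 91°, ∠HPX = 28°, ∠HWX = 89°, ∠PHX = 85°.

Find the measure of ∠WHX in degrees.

1. ∠HXP = 67°  [△HPX]
2. ∠HXW = 67°  [W on ray XP]
3. ∠WHX = 24°  [△HWX]

∠WHX = 24°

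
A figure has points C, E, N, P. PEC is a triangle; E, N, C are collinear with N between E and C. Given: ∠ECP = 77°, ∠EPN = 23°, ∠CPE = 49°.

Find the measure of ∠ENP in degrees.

1. ∠CEP = 54°  [△PEC]
2. ∠NEP = 54°  [N on ray EC]
3. ∠ENP = 103°  [△PEN]

∠ENP = 103°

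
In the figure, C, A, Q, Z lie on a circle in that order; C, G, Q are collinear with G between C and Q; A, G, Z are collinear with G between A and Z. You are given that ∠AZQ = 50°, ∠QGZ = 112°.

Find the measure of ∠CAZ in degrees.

∠CAZ = 18°

1. ∠ACQ = 50°  [same arc AQ]
2. ∠AGC = 112°  [vertical angles at G]
3. ∠CAZ = 18°  [△CGA]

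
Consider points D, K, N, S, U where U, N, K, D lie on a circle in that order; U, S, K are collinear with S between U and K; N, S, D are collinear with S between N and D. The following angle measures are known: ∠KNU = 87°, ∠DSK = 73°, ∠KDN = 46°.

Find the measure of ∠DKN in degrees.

∠DKN = 108°

1. ∠KDU = 93°  [cyclic UNKD, opposite ∠N+∠D]
2. ∠DKU = 61°  [△KSD]
3. ∠DUK = 26°  [△UKD]
4. ∠DNK = 26°  [same arc KD]
5. ∠DKN = 108°  [△NKD]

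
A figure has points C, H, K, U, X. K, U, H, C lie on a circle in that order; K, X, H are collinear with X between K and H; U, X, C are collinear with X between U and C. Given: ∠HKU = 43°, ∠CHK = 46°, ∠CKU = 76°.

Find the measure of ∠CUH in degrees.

∠CUH = 33°

1. ∠HCU = 43°  [same arc UH]
2. ∠CHU = 104°  [cyclic KUHC, opposite ∠K+∠H]
3. ∠CUH = 33°  [△UHC]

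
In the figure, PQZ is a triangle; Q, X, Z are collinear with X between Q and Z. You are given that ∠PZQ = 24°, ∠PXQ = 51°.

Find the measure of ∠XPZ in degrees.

∠XPZ = 27°

1. ∠PZX = 24°  [X on ray ZQ]
2. ∠PXZ = 129°  [linear pair at X on QZ]
3. ∠XPZ = 27°  [△PXZ]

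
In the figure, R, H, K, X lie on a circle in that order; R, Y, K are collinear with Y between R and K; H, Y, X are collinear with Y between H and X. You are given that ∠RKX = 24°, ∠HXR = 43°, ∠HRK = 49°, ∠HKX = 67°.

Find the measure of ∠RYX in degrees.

∠RYX = 73°

1. ∠HKR = 43°  [same arc RH]
2. ∠HXK = 49°  [same arc HK]
3. ∠KHX = 64°  [△HKX]
4. ∠HYK = 73°  [△HYK]
5. ∠RYX = 73°  [vertical angles at Y]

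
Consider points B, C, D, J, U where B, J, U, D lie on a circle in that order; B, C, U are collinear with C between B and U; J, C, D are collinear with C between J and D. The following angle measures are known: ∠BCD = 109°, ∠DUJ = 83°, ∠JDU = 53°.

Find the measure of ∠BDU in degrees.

∠BDU = 80°

1. ∠DCU = 71°  [linear pair at C on BU]
2. ∠DJU = 44°  [△JUD]
3. ∠BUD = 56°  [△UCD]
4. ∠DBU = 44°  [same arc UD]
5. ∠BDU = 80°  [△BUD]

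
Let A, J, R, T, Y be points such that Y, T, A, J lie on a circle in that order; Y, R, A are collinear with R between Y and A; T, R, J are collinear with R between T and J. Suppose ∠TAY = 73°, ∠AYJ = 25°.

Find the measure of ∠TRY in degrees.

1. ∠ATJ = 25°  [same arc AJ]
2. ∠ART = 82°  [△TRA]
3. ∠TRY = 98°  [linear pair at R on YA]

∠TRY = 98°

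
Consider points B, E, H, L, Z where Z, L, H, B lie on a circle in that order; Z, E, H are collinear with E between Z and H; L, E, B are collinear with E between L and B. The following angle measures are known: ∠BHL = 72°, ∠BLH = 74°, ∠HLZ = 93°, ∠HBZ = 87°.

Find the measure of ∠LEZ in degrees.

∠LEZ = 127°

1. ∠HBL = 34°  [△LHB]
2. ∠BZH = 74°  [same arc HB]
3. ∠BHZ = 19°  [△ZHB]
4. ∠HZL = 34°  [same arc LH]
5. ∠BLZ = 19°  [same arc ZB]
6. ∠LEZ = 127°  [△ZEL]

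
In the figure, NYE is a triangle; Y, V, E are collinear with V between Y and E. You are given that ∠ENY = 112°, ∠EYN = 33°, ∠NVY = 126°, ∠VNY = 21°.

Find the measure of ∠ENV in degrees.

1. ∠NEY = 35°  [△NYE]
2. ∠EVN = 54°  [linear pair at V on YE]
3. ∠NEV = 35°  [V on ray EY]
4. ∠ENV = 91°  [△NVE]

∠ENV = 91°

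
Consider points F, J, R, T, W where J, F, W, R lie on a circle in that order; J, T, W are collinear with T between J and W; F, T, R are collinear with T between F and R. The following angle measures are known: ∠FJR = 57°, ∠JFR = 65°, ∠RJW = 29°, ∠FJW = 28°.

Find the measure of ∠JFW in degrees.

1. ∠JWR = 65°  [same arc JR]
2. ∠JRW = 86°  [△JWR]
3. ∠JFW = 94°  [cyclic JFWR, opposite ∠F+∠R]

∠JFW = 94°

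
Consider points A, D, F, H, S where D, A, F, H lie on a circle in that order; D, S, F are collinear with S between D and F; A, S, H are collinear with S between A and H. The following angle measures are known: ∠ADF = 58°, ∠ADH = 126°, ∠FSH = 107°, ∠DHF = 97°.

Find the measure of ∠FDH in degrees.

∠FDH = 68°

1. ∠AHF = 58°  [same arc AF]
2. ∠DFH = 15°  [△FSH]
3. ∠FDH = 68°  [△DFH]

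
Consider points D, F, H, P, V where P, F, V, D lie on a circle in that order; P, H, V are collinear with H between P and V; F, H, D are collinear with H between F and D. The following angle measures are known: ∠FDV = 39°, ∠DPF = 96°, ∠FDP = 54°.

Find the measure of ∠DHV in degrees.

1. ∠FPV = 39°  [same arc FV]
2. ∠DFP = 30°  [△PFD]
3. ∠FHP = 111°  [△PHF]
4. ∠DHV = 111°  [vertical angles at H]

∠DHV = 111°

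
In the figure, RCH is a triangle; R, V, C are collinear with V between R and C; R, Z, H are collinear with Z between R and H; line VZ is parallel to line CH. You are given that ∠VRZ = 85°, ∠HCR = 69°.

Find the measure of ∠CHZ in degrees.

∠CHZ = 26°

1. ∠CRH = 85°  [V on RC, Z on RH]
2. ∠CHR = 26°  [△RCH]
3. ∠CHZ = 26°  [Z on ray HR]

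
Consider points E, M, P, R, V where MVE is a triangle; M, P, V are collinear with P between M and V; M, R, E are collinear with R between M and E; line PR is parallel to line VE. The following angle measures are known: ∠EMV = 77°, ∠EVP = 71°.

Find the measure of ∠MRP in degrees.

1. ∠EVM = 71°  [P on ray VM]
2. ∠MEV = 32°  [△MVE]
3. ∠MRP = 32°  [PR∥VE, corresponding at R]

∠MRP = 32°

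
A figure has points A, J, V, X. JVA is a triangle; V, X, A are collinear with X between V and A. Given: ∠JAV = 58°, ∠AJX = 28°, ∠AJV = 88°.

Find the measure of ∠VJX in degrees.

∠VJX = 60°

1. ∠AVJ = 34°  [△JVA]
2. ∠JAX = 58°  [X on ray AV]
3. ∠AXJ = 94°  [△JXA]
4. ∠JVX = 34°  [X on ray VA]
5. ∠JXV = 86°  [linear pair at X on VA]
6. ∠VJX = 60°  [△JVX]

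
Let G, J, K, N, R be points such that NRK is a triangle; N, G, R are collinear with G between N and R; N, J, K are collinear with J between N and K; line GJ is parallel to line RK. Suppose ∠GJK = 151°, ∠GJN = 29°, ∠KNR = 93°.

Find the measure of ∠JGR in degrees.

∠JGR = 122°

1. ∠NKR = 29°  [GJ∥RK, corresponding at J]
2. ∠KRN = 58°  [△NRK]
3. ∠JGN = 58°  [GJ∥RK, corresponding at G]
4. ∠JGR = 122°  [linear pair at G on NR]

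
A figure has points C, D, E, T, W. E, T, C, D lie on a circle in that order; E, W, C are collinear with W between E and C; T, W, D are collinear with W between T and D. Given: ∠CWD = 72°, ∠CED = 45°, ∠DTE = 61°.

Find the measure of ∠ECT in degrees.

∠ECT = 27°

1. ∠EWT = 72°  [vertical angles at W]
2. ∠CTD = 45°  [same arc CD]
3. ∠CWT = 108°  [linear pair at W on EC]
4. ∠ECT = 27°  [△TWC]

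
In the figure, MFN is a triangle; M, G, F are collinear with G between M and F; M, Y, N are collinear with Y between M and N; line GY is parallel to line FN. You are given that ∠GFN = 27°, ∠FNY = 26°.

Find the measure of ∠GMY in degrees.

1. ∠MFN = 27°  [G on ray FM]
2. ∠FNM = 26°  [Y on ray NM]
3. ∠FMN = 127°  [△MFN]
4. ∠GMY = 127°  [G on MF, Y on MN]

∠GMY = 127°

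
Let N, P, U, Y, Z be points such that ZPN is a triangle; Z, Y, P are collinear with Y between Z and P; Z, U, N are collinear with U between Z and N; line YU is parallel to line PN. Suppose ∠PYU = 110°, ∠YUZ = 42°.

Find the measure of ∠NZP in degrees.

∠NZP = 68°

1. ∠UYZ = 70°  [linear pair at Y on ZP]
2. ∠UZY = 68°  [△ZYU]
3. ∠NZP = 68°  [Y on ZP, U on ZN]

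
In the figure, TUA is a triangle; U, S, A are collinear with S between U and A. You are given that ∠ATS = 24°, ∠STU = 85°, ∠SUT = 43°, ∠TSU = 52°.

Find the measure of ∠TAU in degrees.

∠TAU = 28°

1. ∠AST = 128°  [linear pair at S on UA]
2. ∠SAT = 28°  [△TSA]
3. ∠TAU = 28°  [S on ray AU]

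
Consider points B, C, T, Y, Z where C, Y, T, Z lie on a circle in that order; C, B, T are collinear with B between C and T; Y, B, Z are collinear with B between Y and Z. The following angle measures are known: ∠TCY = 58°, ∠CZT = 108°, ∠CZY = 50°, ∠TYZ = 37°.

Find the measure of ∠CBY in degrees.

∠CBY = 87°

1. ∠CTY = 50°  [same arc CY]
2. ∠TBY = 93°  [△YBT]
3. ∠CBY = 87°  [linear pair at B on CT]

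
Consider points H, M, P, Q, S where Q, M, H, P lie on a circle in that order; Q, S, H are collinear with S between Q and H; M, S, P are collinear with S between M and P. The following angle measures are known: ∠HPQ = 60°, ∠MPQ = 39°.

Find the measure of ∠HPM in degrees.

∠HPM = 21°

1. ∠HMQ = 120°  [cyclic QMHP, opposite ∠M+∠P]
2. ∠MHQ = 39°  [same arc QM]
3. ∠HQM = 21°  [△QMH]
4. ∠HPM = 21°  [same arc MH]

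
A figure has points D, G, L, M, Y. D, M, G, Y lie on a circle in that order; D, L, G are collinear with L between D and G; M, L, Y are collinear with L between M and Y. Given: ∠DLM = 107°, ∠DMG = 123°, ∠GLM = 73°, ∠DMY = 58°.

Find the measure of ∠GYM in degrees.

∠GYM = 15°

1. ∠GLY = 107°  [vertical angles at L]
2. ∠DGY = 58°  [same arc DY]
3. ∠GYM = 15°  [△GLY]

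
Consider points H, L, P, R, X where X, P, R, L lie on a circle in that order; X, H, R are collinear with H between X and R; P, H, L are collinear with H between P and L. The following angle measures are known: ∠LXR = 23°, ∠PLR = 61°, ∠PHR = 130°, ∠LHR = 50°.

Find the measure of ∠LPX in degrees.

∠LPX = 69°

1. ∠PXR = 61°  [same arc PR]
2. ∠PHX = 50°  [linear pair at H on XR]
3. ∠LPX = 69°  [△XHP]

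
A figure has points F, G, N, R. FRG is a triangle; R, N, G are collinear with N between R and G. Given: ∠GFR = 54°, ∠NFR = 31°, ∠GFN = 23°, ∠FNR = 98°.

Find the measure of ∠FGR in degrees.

1. ∠FRN = 51°  [△FRN]
2. ∠FRG = 51°  [N on ray RG]
3. ∠FGR = 75°  [△FRG]

∠FGR = 75°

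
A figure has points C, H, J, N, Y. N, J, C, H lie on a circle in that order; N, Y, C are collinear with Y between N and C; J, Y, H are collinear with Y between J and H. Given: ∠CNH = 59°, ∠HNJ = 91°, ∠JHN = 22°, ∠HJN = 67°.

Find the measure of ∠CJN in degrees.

1. ∠HCN = 67°  [same arc NH]
2. ∠CHN = 54°  [△NCH]
3. ∠CJN = 126°  [cyclic NJCH, opposite ∠J+∠H]

∠CJN = 126°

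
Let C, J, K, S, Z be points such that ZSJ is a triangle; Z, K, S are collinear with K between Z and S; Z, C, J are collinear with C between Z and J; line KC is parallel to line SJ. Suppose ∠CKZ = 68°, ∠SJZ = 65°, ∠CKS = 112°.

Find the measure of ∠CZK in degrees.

1. ∠JSZ = 68°  [KC∥SJ, corresponding at K]
2. ∠JZS = 47°  [△ZSJ]
3. ∠CZK = 47°  [K on ZS, C on ZJ]

∠CZK = 47°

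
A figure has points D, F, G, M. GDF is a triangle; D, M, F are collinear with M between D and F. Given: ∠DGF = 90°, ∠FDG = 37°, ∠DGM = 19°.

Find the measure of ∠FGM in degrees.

1. ∠DFG = 53°  [△GDF]
2. ∠GDM = 37°  [M on ray DF]
3. ∠DMG = 124°  [△GDM]
4. ∠GFM = 53°  [M on ray FD]
5. ∠FMG = 56°  [linear pair at M on DF]
6. ∠FGM = 71°  [△GMF]

∠FGM = 71°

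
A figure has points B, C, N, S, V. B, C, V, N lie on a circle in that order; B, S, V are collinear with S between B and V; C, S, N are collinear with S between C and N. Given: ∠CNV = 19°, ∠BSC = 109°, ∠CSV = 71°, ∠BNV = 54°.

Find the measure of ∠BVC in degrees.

∠BVC = 35°

1. ∠CBV = 19°  [same arc CV]
2. ∠BCV = 126°  [cyclic BCVN, opposite ∠C+∠N]
3. ∠BVC = 35°  [△BCV]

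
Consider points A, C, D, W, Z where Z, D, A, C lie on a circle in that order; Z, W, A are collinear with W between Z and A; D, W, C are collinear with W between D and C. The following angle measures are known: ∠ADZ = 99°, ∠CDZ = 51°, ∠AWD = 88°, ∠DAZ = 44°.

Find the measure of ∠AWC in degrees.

∠AWC = 92°

1. ∠AZD = 37°  [△ZDA]
2. ∠CAZ = 51°  [same arc ZC]
3. ∠ACD = 37°  [same arc DA]
4. ∠AWC = 92°  [△AWC]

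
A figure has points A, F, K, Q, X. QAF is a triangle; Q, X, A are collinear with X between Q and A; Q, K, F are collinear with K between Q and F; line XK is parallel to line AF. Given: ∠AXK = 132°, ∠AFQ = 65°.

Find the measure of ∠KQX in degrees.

∠KQX = 67°

1. ∠KXQ = 48°  [linear pair at X on QA]
2. ∠QKX = 65°  [XK∥AF, corresponding at K]
3. ∠KQX = 67°  [△QXK]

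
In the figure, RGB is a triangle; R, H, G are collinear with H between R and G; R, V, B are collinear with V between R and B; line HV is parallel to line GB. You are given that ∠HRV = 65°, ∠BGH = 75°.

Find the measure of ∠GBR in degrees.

1. ∠BRG = 65°  [H on RG, V on RB]
2. ∠BGR = 75°  [H on ray GR]
3. ∠GBR = 40°  [△RGB]

∠GBR = 40°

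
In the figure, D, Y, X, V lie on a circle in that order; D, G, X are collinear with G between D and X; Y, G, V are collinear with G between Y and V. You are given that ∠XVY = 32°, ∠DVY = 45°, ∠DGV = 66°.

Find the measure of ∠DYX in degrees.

∠DYX = 103°

1. ∠XDY = 32°  [same arc YX]
2. ∠DXY = 45°  [same arc DY]
3. ∠DYX = 103°  [△DYX]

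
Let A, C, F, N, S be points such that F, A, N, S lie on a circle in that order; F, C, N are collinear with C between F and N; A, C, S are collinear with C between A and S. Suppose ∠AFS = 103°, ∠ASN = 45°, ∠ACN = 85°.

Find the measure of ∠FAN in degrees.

1. ∠ANS = 77°  [cyclic FANS, opposite ∠F+∠N]
2. ∠AFN = 45°  [same arc AN]
3. ∠NAS = 58°  [△ANS]
4. ∠ANF = 37°  [△ACN]
5. ∠FAN = 98°  [△FAN]

∠FAN = 98°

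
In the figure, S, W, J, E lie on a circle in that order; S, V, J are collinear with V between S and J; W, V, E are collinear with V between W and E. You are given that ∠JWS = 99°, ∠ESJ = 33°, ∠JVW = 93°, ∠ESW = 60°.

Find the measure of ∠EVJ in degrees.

1. ∠JES = 81°  [cyclic SWJE, opposite ∠W+∠E]
2. ∠EWJ = 33°  [same arc JE]
3. ∠EJS = 66°  [△SJE]
4. ∠EJW = 120°  [cyclic SWJE, opposite ∠S+∠J]
5. ∠JEW = 27°  [△WJE]
6. ∠EVJ = 87°  [△JVE]

∠EVJ = 87°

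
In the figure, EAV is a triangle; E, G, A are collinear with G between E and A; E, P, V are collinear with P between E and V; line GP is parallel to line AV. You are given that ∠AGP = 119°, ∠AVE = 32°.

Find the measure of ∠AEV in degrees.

1. ∠EGP = 61°  [linear pair at G on EA]
2. ∠EPG = 32°  [GP∥AV, corresponding at P]
3. ∠GEP = 87°  [△EGP]
4. ∠AEV = 87°  [G on EA, P on EV]

∠AEV = 87°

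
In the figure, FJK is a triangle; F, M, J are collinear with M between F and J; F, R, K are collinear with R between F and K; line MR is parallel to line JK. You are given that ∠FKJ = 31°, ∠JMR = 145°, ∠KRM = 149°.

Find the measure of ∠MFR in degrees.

∠MFR = 114°

1. ∠FRM = 31°  [MR∥JK, corresponding at R]
2. ∠FMR = 35°  [linear pair at M on FJ]
3. ∠MFR = 114°  [△FMR]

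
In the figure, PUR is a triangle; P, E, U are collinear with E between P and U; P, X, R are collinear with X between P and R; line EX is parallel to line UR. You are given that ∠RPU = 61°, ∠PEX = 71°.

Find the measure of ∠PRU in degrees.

∠PRU = 48°

1. ∠EPX = 61°  [E on PU, X on PR]
2. ∠EXP = 48°  [△PEX]
3. ∠PRU = 48°  [EX∥UR, corresponding at X]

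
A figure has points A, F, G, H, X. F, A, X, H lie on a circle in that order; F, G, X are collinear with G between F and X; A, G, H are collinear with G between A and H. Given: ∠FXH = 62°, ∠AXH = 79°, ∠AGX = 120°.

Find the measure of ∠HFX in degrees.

∠HFX = 43°

1. ∠FAH = 62°  [same arc FH]
2. ∠AFH = 101°  [cyclic FAXH, opposite ∠F+∠X]
3. ∠FGH = 120°  [vertical angles at G]
4. ∠AHF = 17°  [△FAH]
5. ∠HFX = 43°  [△FGH]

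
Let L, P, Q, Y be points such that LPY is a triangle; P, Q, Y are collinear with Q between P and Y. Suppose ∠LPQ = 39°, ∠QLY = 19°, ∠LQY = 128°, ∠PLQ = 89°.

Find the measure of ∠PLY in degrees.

1. ∠LPY = 39°  [Q on ray PY]
2. ∠LYQ = 33°  [△LQY]
3. ∠LYP = 33°  [Q on ray YP]
4. ∠PLY = 108°  [△LPY]

∠PLY = 108°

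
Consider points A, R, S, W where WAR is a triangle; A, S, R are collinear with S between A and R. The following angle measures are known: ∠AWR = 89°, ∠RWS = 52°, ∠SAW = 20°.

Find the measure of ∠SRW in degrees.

∠SRW = 71°

1. ∠RAW = 20°  [S on ray AR]
2. ∠ARW = 71°  [△WAR]
3. ∠SRW = 71°  [S on ray RA]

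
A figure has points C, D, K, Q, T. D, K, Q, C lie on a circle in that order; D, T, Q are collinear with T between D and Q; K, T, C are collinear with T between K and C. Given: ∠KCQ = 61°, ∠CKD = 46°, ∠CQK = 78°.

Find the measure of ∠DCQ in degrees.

∠DCQ = 93°

1. ∠CKQ = 41°  [△KQC]
2. ∠CQD = 46°  [same arc DC]
3. ∠CDQ = 41°  [same arc QC]
4. ∠DCQ = 93°  [△DQC]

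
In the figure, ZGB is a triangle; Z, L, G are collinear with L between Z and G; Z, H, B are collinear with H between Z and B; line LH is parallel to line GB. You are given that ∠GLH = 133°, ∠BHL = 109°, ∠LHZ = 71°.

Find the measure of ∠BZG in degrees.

∠BZG = 62°

1. ∠HLZ = 47°  [linear pair at L on ZG]
2. ∠HZL = 62°  [△ZLH]
3. ∠BZG = 62°  [L on ZG, H on ZB]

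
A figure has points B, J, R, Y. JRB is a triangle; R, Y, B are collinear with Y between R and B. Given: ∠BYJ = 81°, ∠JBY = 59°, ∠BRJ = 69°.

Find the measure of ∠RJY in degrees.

1. ∠JYR = 99°  [linear pair at Y on RB]
2. ∠JRY = 69°  [Y on ray RB]
3. ∠RJY = 12°  [△JRY]

∠RJY = 12°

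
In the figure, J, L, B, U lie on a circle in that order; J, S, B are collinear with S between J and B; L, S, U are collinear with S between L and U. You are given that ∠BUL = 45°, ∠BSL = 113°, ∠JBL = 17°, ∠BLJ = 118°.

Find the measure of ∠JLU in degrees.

∠JLU = 68°

1. ∠BJL = 45°  [same arc LB]
2. ∠JSL = 67°  [linear pair at S on JB]
3. ∠JLU = 68°  [△JSL]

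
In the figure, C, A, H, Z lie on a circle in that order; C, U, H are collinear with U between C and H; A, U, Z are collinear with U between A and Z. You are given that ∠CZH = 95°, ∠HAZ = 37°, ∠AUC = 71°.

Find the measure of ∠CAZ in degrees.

∠CAZ = 48°

1. ∠HCZ = 37°  [same arc HZ]
2. ∠CHZ = 48°  [△CHZ]
3. ∠CAZ = 48°  [same arc CZ]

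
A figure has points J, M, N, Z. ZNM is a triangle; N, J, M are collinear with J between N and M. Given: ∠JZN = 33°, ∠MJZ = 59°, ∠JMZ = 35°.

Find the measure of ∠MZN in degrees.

∠MZN = 119°

1. ∠NJZ = 121°  [linear pair at J on NM]
2. ∠NMZ = 35°  [J on ray MN]
3. ∠JNZ = 26°  [△ZNJ]
4. ∠MNZ = 26°  [J on ray NM]
5. ∠MZN = 119°  [△ZNM]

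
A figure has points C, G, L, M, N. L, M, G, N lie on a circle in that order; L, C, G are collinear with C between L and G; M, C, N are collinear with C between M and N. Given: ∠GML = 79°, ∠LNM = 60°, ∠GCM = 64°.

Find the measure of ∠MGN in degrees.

1. ∠LGM = 60°  [same arc LM]
2. ∠GMN = 56°  [△MCG]
3. ∠GLM = 41°  [△LMG]
4. ∠GNM = 41°  [same arc MG]
5. ∠MGN = 83°  [△MGN]

∠MGN = 83°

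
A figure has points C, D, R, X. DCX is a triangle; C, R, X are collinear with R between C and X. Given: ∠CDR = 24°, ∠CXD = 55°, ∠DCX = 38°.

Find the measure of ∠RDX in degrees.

∠RDX = 63°

1. ∠DXR = 55°  [R on ray XC]
2. ∠DCR = 38°  [R on ray CX]
3. ∠CRD = 118°  [△DCR]
4. ∠DRX = 62°  [linear pair at R on CX]
5. ∠RDX = 63°  [△DRX]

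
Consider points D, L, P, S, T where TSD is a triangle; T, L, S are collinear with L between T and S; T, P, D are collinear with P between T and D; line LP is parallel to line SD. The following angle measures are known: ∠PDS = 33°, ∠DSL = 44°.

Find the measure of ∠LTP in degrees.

1. ∠SDT = 33°  [P on ray DT]
2. ∠DST = 44°  [L on ray ST]
3. ∠DTS = 103°  [△TSD]
4. ∠LTP = 103°  [L on TS, P on TD]

∠LTP = 103°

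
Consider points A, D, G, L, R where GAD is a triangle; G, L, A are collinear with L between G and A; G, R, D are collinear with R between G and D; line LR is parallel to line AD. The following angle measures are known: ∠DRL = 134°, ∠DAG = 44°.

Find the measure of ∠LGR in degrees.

1. ∠GRL = 46°  [linear pair at R on GD]
2. ∠GLR = 44°  [LR∥AD, corresponding at L]
3. ∠LGR = 90°  [△GLR]

∠LGR = 90°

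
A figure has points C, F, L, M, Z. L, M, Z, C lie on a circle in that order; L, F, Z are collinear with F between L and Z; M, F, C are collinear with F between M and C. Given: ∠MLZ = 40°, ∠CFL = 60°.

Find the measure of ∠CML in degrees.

∠CML = 20°

1. ∠MCZ = 40°  [same arc MZ]
2. ∠CFZ = 120°  [linear pair at F on LZ]
3. ∠CZL = 20°  [△ZFC]
4. ∠CML = 20°  [same arc LC]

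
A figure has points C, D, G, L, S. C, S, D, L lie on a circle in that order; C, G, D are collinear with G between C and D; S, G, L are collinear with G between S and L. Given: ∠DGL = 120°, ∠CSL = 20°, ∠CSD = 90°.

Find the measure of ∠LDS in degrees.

1. ∠CGS = 120°  [vertical angles at G]
2. ∠CDL = 20°  [same arc CL]
3. ∠DCS = 40°  [△CGS]
4. ∠CDS = 50°  [△CSD]
5. ∠DGS = 60°  [linear pair at G on CD]
6. ∠DLS = 40°  [△DGL]
7. ∠DSL = 70°  [△SGD]
8. ∠LDS = 70°  [△SDL]

∠LDS = 70°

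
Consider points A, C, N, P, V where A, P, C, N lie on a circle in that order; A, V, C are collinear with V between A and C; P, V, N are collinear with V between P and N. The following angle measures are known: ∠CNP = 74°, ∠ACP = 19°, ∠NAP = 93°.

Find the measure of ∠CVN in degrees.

∠CVN = 38°

1. ∠CAP = 74°  [same arc PC]
2. ∠ANP = 19°  [same arc AP]
3. ∠APN = 68°  [△APN]
4. ∠AVP = 38°  [△AVP]
5. ∠CVN = 38°  [vertical angles at V]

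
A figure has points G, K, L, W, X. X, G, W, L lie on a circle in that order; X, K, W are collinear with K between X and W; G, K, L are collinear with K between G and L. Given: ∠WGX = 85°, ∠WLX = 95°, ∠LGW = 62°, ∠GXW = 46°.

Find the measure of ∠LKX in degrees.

1. ∠GWX = 49°  [△XGW]
2. ∠LXW = 62°  [same arc WL]
3. ∠GLX = 49°  [same arc XG]
4. ∠LKX = 69°  [△XKL]

∠LKX = 69°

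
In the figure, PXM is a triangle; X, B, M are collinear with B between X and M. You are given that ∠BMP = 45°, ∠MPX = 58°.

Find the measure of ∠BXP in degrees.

1. ∠PMX = 45°  [B on ray MX]
2. ∠MXP = 77°  [△PXM]
3. ∠BXP = 77°  [B on ray XM]

∠BXP = 77°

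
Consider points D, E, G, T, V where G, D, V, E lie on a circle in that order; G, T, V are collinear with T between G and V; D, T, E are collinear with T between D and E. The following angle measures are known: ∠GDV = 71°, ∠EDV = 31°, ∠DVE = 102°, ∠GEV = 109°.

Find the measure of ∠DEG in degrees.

1. ∠EGV = 31°  [same arc VE]
2. ∠DGE = 78°  [cyclic GDVE, opposite ∠G+∠V]
3. ∠EVG = 40°  [△GVE]
4. ∠EDG = 40°  [same arc GE]
5. ∠DEG = 62°  [△GDE]

∠DEG = 62°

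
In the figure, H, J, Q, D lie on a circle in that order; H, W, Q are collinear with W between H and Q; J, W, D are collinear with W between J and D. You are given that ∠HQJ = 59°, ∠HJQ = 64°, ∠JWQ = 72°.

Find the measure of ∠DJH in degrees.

1. ∠JHQ = 57°  [△HJQ]
2. ∠HWJ = 108°  [linear pair at W on HQ]
3. ∠DJH = 15°  [△HWJ]

∠DJH = 15°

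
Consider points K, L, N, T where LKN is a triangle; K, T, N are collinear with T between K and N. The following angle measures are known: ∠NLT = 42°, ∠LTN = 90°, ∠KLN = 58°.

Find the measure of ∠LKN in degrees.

1. ∠LNT = 48°  [△LTN]
2. ∠KNL = 48°  [T on ray NK]
3. ∠LKN = 74°  [△LKN]

∠LKN = 74°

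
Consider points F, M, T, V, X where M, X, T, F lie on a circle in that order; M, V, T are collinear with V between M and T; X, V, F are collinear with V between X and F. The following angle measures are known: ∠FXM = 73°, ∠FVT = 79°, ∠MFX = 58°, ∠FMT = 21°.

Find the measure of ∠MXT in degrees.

1. ∠MVX = 79°  [vertical angles at V]
2. ∠MTX = 58°  [same arc MX]
3. ∠TMX = 28°  [△MVX]
4. ∠MXT = 94°  [△MXT]

∠MXT = 94°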